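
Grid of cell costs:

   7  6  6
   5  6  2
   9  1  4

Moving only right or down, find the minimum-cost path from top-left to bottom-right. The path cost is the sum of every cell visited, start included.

23

Best path: (0,0) → (1,0) → (1,1) → (2,1) → (2,2)
Cost: 7 + 5 + 6 + 1 + 4 = 23
(Top row then right column would cost 25.)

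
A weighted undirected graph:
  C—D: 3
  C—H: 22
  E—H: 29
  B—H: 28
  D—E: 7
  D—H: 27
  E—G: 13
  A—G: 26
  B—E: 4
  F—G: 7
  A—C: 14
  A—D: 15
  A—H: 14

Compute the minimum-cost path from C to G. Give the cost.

23

A few of the C→G routes:
C → D → E → G: 3 + 7 + 13 = 23
C → D → A → G: 3 + 15 + 26 = 44
C → A → G: 14 + 26 = 40
The minimum is 23.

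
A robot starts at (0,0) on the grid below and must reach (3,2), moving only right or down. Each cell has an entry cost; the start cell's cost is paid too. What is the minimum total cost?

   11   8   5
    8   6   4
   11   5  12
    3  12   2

Best path: (0,0) -> (0,1) -> (0,2) -> (1,2) -> (2,2) -> (3,2)
Cost: 11 + 8 + 5 + 4 + 12 + 2 = 42

42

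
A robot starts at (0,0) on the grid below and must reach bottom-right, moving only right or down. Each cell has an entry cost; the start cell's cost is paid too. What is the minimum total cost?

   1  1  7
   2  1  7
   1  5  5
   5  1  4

13

Best path: (0,0) -> (0,1) -> (1,1) -> (2,1) -> (3,1) -> (3,2)
Cost: 1 + 1 + 1 + 5 + 1 + 4 = 13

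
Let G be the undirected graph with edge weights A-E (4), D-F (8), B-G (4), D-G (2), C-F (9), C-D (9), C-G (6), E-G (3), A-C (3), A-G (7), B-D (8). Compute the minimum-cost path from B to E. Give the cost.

Comparing a few candidate routes:
B -> G -> A -> E: 4 + 7 + 4 = 15
B -> D -> G -> E: 8 + 2 + 3 = 13
B -> G -> E: 4 + 3 = 7
B -> G -> C -> A -> E: 4 + 6 + 3 + 4 = 17
Best route has total 7.

7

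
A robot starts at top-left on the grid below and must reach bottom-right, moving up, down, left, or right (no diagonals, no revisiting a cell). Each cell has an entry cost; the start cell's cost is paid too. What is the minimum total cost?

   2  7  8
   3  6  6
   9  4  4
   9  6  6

25

Take r0c0 → r1c0 → r1c1 → r2c1 → r2c2 → r3c2 for a total of 2 + 3 + 6 + 4 + 4 + 6 = 25.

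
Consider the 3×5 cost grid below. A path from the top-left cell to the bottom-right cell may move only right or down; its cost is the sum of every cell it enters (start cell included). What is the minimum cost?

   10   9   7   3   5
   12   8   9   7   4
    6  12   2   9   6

44

One optimal route is (0,0)→(0,1)→(0,2)→(0,3)→(0,4)→(1,4)→(2,4).
Its cost is 10 + 9 + 7 + 3 + 5 + 4 + 6 = 44.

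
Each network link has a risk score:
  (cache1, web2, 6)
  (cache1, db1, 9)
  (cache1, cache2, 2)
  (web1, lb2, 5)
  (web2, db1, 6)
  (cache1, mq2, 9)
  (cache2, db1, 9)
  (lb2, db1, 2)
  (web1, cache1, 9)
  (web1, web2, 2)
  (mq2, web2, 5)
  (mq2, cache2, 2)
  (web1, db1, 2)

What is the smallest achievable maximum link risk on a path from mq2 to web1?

Comparing a few candidate routes:
mq2 - web2 - db1 - lb2 - web1: max(5, 6, 2, 5) = 6
mq2 - web2 - web1: max(5, 2) = 5
mq2 - web2 - db1 - web1: max(5, 6, 2) = 6
mq2 - cache2 - cache1 - web2 - web1: max(2, 2, 6, 2) = 6
mq2 - cache2 - cache1 - web2 - db1 - lb2 - web1: max(2, 2, 6, 6, 2, 5) = 6
Best route has worst link 5.

5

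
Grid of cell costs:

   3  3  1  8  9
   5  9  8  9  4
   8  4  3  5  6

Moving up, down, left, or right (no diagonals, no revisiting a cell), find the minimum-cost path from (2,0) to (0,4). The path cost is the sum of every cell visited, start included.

37

Path (2,0) → (1,0) → (0,0) → (0,1) → (0,2) → (0,3) → (0,4): 8 + 5 + 3 + 3 + 1 + 8 + 9 = 37.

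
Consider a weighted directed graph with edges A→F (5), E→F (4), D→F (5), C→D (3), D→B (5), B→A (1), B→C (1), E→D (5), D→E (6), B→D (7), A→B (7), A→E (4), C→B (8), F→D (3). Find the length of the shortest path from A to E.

4

Paths from A to E:
A → B → C → D → E: 7 + 1 + 3 + 6 = 17
A → B → D → E: 7 + 7 + 6 = 20
A → F → D → E: 5 + 3 + 6 = 14
A → E: 4
Shortest: 4.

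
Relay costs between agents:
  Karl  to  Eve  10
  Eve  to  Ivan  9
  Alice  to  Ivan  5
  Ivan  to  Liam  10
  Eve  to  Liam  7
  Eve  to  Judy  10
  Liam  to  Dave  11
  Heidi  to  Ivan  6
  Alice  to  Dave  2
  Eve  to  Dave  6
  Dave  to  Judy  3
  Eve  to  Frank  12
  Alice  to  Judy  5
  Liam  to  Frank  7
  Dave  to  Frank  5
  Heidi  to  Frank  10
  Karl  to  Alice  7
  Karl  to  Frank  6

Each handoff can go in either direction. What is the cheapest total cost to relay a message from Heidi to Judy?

Some routes from Heidi to Judy:
Heidi -> Frank -> Dave -> Judy: 10 + 5 + 3 = 18
Heidi -> Ivan -> Eve -> Dave -> Judy: 6 + 9 + 6 + 3 = 24
Heidi -> Frank -> Dave -> Alice -> Judy: 10 + 5 + 2 + 5 = 22
Heidi -> Ivan -> Alice -> Judy: 6 + 5 + 5 = 16
Heidi -> Ivan -> Alice -> Dave -> Judy: 6 + 5 + 2 + 3 = 16
The minimum is 16.

16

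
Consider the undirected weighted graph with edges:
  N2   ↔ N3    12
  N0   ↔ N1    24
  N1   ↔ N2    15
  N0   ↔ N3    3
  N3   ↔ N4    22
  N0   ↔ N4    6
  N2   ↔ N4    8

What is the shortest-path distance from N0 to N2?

14

Routes from N0 to N2:
N0 - N3 - N2: 3 + 12 = 15
N0 - N4 - N3 - N2: 6 + 22 + 12 = 40
N0 - N3 - N4 - N2: 3 + 22 + 8 = 33
N0 - N1 - N2: 24 + 15 = 39
N0 - N4 - N2: 6 + 8 = 14
Shortest: 14.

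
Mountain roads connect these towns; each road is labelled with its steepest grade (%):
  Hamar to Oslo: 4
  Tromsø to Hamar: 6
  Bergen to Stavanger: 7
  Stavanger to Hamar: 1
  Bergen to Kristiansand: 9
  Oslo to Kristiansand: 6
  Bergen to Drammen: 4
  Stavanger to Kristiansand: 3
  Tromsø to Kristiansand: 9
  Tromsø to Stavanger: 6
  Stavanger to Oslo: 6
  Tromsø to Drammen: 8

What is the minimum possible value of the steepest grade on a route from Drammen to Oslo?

7

Some routes from Drammen to Oslo:
Drammen -> Bergen -> Stavanger -> Hamar -> Oslo: max(4, 7, 1, 4) = 7
Drammen -> Bergen -> Stavanger -> Tromsø -> Hamar -> Oslo: max(4, 7, 6, 6, 4) = 7
Drammen -> Bergen -> Stavanger -> Oslo: max(4, 7, 6) = 7
The minimum achievable maximum is 7%.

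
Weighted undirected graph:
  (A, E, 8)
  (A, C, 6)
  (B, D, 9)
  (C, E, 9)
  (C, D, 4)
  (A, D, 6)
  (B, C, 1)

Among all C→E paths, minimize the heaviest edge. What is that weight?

Candidate routes:
C-A-E: max(6, 8) = 8
C-E: max(9) = 9
C-D-A-E: max(4, 6, 8) = 8
C-B-D-A-E: max(1, 9, 6, 8) = 9
Best route has worst link 8.

8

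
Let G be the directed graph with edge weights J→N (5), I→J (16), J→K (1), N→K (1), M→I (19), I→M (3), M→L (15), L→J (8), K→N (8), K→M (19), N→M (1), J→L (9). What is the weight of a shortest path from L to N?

13

Candidate routes:
L-J-K-N: 8 + 1 + 8 = 17
L-J-N: 8 + 5 = 13
Shortest: 13.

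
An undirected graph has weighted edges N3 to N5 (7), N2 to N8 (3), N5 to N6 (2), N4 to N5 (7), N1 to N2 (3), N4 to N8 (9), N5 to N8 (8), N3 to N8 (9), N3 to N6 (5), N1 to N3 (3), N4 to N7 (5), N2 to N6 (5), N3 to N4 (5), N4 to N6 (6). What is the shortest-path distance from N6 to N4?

6

Checking several routes:
N6 - N3 - N4: 5 + 5 = 10
N6 - N5 - N4: 2 + 7 = 9
N6 - N4: 6
Shortest: 6.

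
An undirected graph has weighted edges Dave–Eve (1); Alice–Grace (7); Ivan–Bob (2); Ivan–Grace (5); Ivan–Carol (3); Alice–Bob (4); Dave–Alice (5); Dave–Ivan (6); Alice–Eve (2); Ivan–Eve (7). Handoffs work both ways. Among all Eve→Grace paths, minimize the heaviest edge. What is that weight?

Comparing a few candidate routes:
Eve - Dave - Ivan - Grace: max(1, 6, 5) = 6
Eve - Dave - Alice - Bob - Ivan - Grace: max(1, 5, 4, 2, 5) = 5
Eve - Alice - Dave - Ivan - Grace: max(2, 5, 6, 5) = 6
Eve - Ivan - Grace: max(7, 5) = 7
Eve - Alice - Bob - Ivan - Grace: max(2, 4, 2, 5) = 5
Eve - Alice - Grace: max(2, 7) = 7
Smallest bottleneck: 5.

5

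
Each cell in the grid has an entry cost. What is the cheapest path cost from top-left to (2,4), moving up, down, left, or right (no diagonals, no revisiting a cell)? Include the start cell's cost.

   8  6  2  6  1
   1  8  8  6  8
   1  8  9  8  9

40

Best path: r0c0 → r0c1 → r0c2 → r0c3 → r0c4 → r1c4 → r2c4
Cost: 8 + 6 + 2 + 6 + 1 + 8 + 9 = 40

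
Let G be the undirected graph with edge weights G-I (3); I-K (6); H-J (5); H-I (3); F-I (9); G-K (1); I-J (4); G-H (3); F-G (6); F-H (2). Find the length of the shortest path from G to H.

Checking several routes:
G-H: 3
G-I-H: 3 + 3 = 6
G-K-I-H: 1 + 6 + 3 = 10
G-F-H: 6 + 2 = 8
Best route has total 3.

3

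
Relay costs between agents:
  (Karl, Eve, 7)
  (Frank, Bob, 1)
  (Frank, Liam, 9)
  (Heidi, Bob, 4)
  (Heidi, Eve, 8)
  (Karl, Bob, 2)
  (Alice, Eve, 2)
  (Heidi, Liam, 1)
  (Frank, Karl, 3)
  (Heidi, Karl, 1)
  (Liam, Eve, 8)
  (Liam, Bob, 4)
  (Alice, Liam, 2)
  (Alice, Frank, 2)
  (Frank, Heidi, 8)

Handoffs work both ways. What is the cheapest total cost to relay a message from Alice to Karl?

4

Checking several routes:
Alice→Frank→Karl: 2 + 3 = 5
Alice→Frank→Bob→Heidi→Karl: 2 + 1 + 4 + 1 = 8
Alice→Frank→Bob→Karl: 2 + 1 + 2 = 5
Alice→Liam→Heidi→Karl: 2 + 1 + 1 = 4
Best route has total 4.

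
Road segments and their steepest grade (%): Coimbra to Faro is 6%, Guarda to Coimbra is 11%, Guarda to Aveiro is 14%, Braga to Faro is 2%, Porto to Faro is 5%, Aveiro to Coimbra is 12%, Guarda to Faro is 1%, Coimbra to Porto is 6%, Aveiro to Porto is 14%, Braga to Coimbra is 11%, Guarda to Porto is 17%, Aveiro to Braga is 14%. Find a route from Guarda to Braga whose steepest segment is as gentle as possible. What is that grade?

Some routes from Guarda to Braga:
Guarda -> Faro -> Coimbra -> Braga: max(1, 6, 11) = 11
Guarda -> Faro -> Braga: max(1, 2) = 2
Guarda -> Faro -> Porto -> Coimbra -> Braga: max(1, 5, 6, 11) = 11
Best route has worst link 2%.

2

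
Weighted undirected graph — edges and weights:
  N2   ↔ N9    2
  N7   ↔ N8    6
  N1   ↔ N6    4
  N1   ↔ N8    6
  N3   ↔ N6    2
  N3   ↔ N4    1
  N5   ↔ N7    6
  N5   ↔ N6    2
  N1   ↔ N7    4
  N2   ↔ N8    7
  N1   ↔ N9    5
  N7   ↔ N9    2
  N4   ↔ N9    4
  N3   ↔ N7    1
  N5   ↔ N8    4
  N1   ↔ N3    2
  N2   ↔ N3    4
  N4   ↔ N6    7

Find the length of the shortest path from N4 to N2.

5

Some routes from N4 to N2:
N4 -> N3 -> N7 -> N9 -> N2: 1 + 1 + 2 + 2 = 6
N4 -> N3 -> N1 -> N9 -> N2: 1 + 2 + 5 + 2 = 10
N4 -> N3 -> N2: 1 + 4 = 5
N4 -> N9 -> N2: 4 + 2 = 6
The minimum is 5.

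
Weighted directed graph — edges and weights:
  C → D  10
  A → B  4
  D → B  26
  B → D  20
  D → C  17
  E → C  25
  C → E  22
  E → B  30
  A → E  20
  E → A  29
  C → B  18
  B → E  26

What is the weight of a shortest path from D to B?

26

Candidate routes:
D -> B: 26
D -> C -> B: 17 + 18 = 35
D -> C -> E -> B: 17 + 22 + 30 = 69
D -> C -> E -> A -> B: 17 + 22 + 29 + 4 = 72
The minimum is 26.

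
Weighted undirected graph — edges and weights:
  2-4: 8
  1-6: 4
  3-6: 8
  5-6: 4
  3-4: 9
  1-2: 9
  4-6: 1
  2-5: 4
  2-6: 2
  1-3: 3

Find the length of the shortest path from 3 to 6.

7

Some routes from 3 to 6:
3 -> 6: 8
3 -> 4 -> 2 -> 6: 9 + 8 + 2 = 19
3 -> 1 -> 6: 3 + 4 = 7
3 -> 1 -> 2 -> 6: 3 + 9 + 2 = 14
3 -> 4 -> 6: 9 + 1 = 10
The minimum is 7.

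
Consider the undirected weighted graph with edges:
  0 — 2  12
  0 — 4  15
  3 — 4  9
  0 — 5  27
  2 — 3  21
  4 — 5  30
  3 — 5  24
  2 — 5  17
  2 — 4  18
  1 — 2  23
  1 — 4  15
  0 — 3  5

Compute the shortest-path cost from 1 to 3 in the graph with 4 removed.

Candidate routes:
1-2-5-0-3: 23 + 17 + 27 + 5 = 72
1-2-0-3: 23 + 12 + 5 = 40
1-2-3: 23 + 21 = 44
1-2-0-5-3: 23 + 12 + 27 + 24 = 86
1-2-5-3: 23 + 17 + 24 = 64
Best route has total 40.

40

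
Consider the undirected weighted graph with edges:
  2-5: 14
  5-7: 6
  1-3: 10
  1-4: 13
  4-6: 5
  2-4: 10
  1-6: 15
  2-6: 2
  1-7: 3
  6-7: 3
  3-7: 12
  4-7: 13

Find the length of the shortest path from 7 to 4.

A few of the 7→4 routes:
7-6-2-4: 3 + 2 + 10 = 15
7-1-4: 3 + 13 = 16
7-4: 13
7-6-4: 3 + 5 = 8
The minimum is 8.

8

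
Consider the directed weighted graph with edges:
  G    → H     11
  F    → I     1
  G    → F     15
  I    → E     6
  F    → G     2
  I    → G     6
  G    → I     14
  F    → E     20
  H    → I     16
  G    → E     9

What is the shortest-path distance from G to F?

15

Candidate routes:
G - F: 15
Shortest: 15.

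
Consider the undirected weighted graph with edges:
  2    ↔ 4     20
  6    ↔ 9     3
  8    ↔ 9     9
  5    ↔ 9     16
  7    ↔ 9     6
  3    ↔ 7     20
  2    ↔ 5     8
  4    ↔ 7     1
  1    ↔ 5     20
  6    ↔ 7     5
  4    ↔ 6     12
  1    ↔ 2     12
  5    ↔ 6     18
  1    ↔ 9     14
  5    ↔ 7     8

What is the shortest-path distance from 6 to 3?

25

Comparing a few candidate routes:
6 -> 5 -> 9 -> 7 -> 3: 18 + 16 + 6 + 20 = 60
6 -> 5 -> 7 -> 3: 18 + 8 + 20 = 46
6 -> 4 -> 7 -> 3: 12 + 1 + 20 = 33
6 -> 9 -> 7 -> 3: 3 + 6 + 20 = 29
6 -> 9 -> 5 -> 7 -> 3: 3 + 16 + 8 + 20 = 47
6 -> 7 -> 3: 5 + 20 = 25
Shortest: 25.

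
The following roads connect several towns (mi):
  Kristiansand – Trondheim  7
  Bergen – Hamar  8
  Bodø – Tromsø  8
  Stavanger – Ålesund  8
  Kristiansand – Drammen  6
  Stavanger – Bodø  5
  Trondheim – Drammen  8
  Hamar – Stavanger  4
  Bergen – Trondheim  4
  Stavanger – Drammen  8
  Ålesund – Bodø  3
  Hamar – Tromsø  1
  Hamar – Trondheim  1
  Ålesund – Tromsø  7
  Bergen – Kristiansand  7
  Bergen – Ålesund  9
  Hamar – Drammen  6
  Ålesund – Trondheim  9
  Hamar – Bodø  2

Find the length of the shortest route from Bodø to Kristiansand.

Some routes from Bodø to Kristiansand:
Bodø - Hamar - Trondheim - Kristiansand: 2 + 1 + 7 = 10
Bodø - Hamar - Drammen - Kristiansand: 2 + 6 + 6 = 14
Bodø - Hamar - Trondheim - Bergen - Kristiansand: 2 + 1 + 4 + 7 = 14
Bodø - Hamar - Bergen - Kristiansand: 2 + 8 + 7 = 17
Bodø - Hamar - Trondheim - Drammen - Kristiansand: 2 + 1 + 8 + 6 = 17
Best route has total 10 mi.

10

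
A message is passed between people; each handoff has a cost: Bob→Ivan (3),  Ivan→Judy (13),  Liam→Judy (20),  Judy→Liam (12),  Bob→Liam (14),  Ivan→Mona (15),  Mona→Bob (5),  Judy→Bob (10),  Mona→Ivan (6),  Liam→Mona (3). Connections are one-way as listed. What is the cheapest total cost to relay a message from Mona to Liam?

Candidate routes:
Mona→Ivan→Judy→Liam: 6 + 13 + 12 = 31
Mona→Bob→Ivan→Judy→Liam: 5 + 3 + 13 + 12 = 33
Mona→Bob→Liam: 5 + 14 = 19
Mona→Ivan→Judy→Bob→Liam: 6 + 13 + 10 + 14 = 43
Best route has total 19.

19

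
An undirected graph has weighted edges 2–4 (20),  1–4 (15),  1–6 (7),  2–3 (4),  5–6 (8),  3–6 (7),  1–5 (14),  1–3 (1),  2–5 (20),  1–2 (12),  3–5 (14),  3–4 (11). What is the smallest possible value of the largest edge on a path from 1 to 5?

Checking several routes:
1-2-3-5: max(12, 4, 14) = 14
1-3-6-5: max(1, 7, 8) = 8
1-6-5: max(7, 8) = 8
1-2-3-6-5: max(12, 4, 7, 8) = 12
Best route has worst link 8.

8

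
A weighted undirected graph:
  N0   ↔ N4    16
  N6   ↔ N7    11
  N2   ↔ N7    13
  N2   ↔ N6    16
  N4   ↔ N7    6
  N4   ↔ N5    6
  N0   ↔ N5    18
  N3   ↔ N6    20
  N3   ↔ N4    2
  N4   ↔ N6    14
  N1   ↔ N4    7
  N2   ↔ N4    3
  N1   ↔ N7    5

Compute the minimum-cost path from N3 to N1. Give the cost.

Checking several routes:
N3 → N4 → N2 → N7 → N1: 2 + 3 + 13 + 5 = 23
N3 → N4 → N1: 2 + 7 = 9
N3 → N6 → N7 → N1: 20 + 11 + 5 = 36
N3 → N4 → N6 → N7 → N1: 2 + 14 + 11 + 5 = 32
N3 → N4 → N7 → N1: 2 + 6 + 5 = 13
Best route has total 9.

9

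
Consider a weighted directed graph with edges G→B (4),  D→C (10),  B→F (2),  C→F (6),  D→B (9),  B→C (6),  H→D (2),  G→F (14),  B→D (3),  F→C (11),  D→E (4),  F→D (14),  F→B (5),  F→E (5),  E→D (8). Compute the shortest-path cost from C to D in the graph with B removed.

19

Routes from C to D avoiding B:
C→F→D: 6 + 14 = 20
C→F→E→D: 6 + 5 + 8 = 19
The minimum is 19.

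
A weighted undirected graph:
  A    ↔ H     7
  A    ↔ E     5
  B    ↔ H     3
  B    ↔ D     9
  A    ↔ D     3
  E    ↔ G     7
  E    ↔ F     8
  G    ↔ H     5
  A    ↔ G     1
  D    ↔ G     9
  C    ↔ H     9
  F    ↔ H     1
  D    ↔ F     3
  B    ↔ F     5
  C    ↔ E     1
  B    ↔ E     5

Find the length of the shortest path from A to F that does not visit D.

Comparing a few candidate routes:
A-E-F: 5 + 8 = 13
A-H-B-F: 7 + 3 + 5 = 15
A-H-F: 7 + 1 = 8
A-G-H-B-F: 1 + 5 + 3 + 5 = 14
A-G-H-F: 1 + 5 + 1 = 7
A-E-B-H-F: 5 + 5 + 3 + 1 = 14
The minimum is 7.

7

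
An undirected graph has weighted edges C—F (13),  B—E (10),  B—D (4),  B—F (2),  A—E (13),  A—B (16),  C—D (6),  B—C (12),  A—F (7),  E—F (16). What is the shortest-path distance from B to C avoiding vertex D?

Comparing a few candidate routes:
B → F → C: 2 + 13 = 15
B → E → F → C: 10 + 16 + 13 = 39
B → A → F → C: 16 + 7 + 13 = 36
B → C: 12
The minimum is 12.

12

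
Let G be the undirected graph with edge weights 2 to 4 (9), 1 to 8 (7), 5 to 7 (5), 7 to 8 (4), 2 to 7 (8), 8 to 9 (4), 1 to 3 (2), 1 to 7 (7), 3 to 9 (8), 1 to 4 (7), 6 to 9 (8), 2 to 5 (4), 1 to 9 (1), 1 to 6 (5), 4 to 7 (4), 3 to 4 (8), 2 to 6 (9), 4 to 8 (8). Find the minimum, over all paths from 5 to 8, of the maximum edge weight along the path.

Comparing a few candidate routes:
5→7→4→1→8: max(5, 4, 7, 7) = 7
5→7→4→1→9→8: max(5, 4, 7, 1, 4) = 7
5→7→8: max(5, 4) = 5
The minimum achievable maximum is 5.

5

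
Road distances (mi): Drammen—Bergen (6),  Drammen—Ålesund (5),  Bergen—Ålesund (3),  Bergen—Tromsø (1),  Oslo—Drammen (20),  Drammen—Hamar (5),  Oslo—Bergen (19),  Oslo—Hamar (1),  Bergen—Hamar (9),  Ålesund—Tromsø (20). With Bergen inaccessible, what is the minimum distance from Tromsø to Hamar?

Routes from Tromsø to Hamar avoiding Bergen:
Tromsø -> Ålesund -> Drammen -> Hamar: 20 + 5 + 5 = 30
Tromsø -> Ålesund -> Drammen -> Oslo -> Hamar: 20 + 5 + 20 + 1 = 46
The minimum is 30 mi.

30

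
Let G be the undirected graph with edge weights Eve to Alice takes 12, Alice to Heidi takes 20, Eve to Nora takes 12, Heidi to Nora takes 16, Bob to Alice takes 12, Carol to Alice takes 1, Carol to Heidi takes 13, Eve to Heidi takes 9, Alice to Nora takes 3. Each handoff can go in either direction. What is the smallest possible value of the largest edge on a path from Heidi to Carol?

Checking several routes:
Heidi - Eve - Nora - Alice - Carol: max(9, 12, 3, 1) = 12
Heidi - Nora - Eve - Alice - Carol: max(16, 12, 12, 1) = 16
Heidi - Eve - Alice - Carol: max(9, 12, 1) = 12
Heidi - Nora - Alice - Carol: max(16, 3, 1) = 16
Heidi - Carol: max(13) = 13
Smallest bottleneck: 12.

12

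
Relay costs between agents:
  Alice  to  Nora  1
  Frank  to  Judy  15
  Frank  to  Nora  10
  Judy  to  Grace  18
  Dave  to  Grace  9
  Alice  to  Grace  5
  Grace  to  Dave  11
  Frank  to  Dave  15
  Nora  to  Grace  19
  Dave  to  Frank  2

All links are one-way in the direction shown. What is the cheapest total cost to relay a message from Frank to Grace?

24

Routes from Frank to Grace:
Frank - Judy - Grace: 15 + 18 = 33
Frank - Dave - Grace: 15 + 9 = 24
Frank - Nora - Grace: 10 + 19 = 29
Shortest: 24.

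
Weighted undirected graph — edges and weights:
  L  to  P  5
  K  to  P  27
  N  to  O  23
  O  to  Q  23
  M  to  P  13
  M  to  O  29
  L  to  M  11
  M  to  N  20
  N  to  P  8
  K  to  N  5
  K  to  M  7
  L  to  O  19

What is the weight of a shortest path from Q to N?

Checking several routes:
Q - O - L - M - K - N: 23 + 19 + 11 + 7 + 5 = 65
Q - O - N: 23 + 23 = 46
Q - O - M - K - N: 23 + 29 + 7 + 5 = 64
Q - O - L - P - M - K - N: 23 + 19 + 5 + 13 + 7 + 5 = 72
Q - O - L - P - N: 23 + 19 + 5 + 8 = 55
Q - O - M - N: 23 + 29 + 20 = 72
The minimum is 46.

46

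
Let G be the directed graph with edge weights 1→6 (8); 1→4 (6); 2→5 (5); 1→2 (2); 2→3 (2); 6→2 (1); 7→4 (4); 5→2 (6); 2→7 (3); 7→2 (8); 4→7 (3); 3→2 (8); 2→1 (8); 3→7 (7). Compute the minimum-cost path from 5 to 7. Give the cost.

9

Candidate routes:
5 -> 2 -> 1 -> 4 -> 7: 6 + 8 + 6 + 3 = 23
5 -> 2 -> 3 -> 7: 6 + 2 + 7 = 15
5 -> 2 -> 7: 6 + 3 = 9
Best route has total 9.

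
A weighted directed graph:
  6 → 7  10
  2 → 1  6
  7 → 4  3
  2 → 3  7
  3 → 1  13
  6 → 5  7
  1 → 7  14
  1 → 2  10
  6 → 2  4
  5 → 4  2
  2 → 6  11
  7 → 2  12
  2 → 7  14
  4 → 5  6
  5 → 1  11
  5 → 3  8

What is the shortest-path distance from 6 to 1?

10

Checking several routes:
6 → 2 → 1: 4 + 6 = 10
6 → 5 → 3 → 1: 7 + 8 + 13 = 28
6 → 5 → 1: 7 + 11 = 18
6 → 2 → 3 → 1: 4 + 7 + 13 = 24
Best route has total 10.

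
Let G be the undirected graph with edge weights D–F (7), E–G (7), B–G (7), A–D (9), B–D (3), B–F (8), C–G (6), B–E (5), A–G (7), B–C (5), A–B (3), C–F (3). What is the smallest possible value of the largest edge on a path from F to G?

A few of the F→G routes:
F → D → B → C → G: max(7, 3, 5, 6) = 7
F → C → B → A → G: max(3, 5, 3, 7) = 7
F → D → B → E → G: max(7, 3, 5, 7) = 7
F → D → B → G: max(7, 3, 7) = 7
F → D → B → A → G: max(7, 3, 3, 7) = 7
F → C → G: max(3, 6) = 6
Best route has worst link 6.

6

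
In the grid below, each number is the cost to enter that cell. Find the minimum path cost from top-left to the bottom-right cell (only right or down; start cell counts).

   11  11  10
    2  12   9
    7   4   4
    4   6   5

33

Cheapest: (0,0)→(1,0)→(2,0)→(2,1)→(2,2)→(3,2)
  11 + 2 + 7 + 4 + 4 + 5 = 33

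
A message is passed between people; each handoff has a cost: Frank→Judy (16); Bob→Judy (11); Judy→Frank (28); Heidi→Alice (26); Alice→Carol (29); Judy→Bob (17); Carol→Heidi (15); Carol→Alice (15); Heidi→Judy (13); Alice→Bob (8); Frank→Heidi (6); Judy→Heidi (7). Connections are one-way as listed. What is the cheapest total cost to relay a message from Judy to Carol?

62

Candidate routes:
Judy→Frank→Heidi→Alice→Carol: 28 + 6 + 26 + 29 = 89
Judy→Heidi→Alice→Carol: 7 + 26 + 29 = 62
Shortest: 62.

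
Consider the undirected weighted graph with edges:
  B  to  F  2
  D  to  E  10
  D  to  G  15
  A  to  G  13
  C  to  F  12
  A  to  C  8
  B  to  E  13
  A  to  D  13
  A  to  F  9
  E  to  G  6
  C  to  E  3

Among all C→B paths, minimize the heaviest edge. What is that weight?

9

Checking several routes:
C - F - A - D - E - B: max(12, 9, 13, 10, 13) = 13
C - A - G - E - B: max(8, 13, 6, 13) = 13
C - A - F - B: max(8, 9, 2) = 9
C - F - A - G - E - B: max(12, 9, 13, 6, 13) = 13
C - A - D - E - B: max(8, 13, 10, 13) = 13
C - F - B: max(12, 2) = 12
Best route has worst link 9.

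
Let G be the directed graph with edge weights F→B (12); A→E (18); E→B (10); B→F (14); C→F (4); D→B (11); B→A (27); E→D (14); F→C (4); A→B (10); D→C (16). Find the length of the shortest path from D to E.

Routes from D to E:
D→C→F→B→A→E: 16 + 4 + 12 + 27 + 18 = 77
D→B→A→E: 11 + 27 + 18 = 56
The minimum is 56.

56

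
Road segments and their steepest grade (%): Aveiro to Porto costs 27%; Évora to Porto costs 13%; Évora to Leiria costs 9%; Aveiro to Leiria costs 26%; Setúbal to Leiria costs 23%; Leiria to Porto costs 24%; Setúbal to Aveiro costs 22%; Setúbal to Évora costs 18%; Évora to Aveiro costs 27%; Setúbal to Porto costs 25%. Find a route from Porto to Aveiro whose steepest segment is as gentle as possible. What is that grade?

22

A few of the Porto→Aveiro routes:
Porto-Leiria-Setúbal-Aveiro: max(24, 23, 22) = 24
Porto-Évora-Setúbal-Aveiro: max(13, 18, 22) = 22
Porto-Leiria-Évora-Setúbal-Aveiro: max(24, 9, 18, 22) = 24
Porto-Évora-Leiria-Setúbal-Aveiro: max(13, 9, 23, 22) = 23
The minimum achievable maximum is 22%.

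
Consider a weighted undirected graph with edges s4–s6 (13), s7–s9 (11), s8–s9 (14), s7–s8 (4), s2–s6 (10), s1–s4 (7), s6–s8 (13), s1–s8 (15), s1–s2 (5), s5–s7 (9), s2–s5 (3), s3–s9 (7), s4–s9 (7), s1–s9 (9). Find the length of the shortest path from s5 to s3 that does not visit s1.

Routes from s5 to s3 avoiding s1:
s5-s7-s9-s3: 9 + 11 + 7 = 27
s5-s2-s6-s8-s7-s9-s3: 3 + 10 + 13 + 4 + 11 + 7 = 48
s5-s2-s6-s4-s9-s3: 3 + 10 + 13 + 7 + 7 = 40
s5-s7-s8-s6-s4-s9-s3: 9 + 4 + 13 + 13 + 7 + 7 = 53
s5-s2-s6-s8-s9-s3: 3 + 10 + 13 + 14 + 7 = 47
s5-s7-s8-s9-s3: 9 + 4 + 14 + 7 = 34
Shortest: 27.

27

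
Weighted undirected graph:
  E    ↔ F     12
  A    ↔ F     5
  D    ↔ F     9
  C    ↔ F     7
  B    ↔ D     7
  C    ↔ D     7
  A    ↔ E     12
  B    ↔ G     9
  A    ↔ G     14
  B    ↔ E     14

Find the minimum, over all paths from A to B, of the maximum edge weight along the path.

Checking several routes:
A - F - D - B: max(5, 9, 7) = 9
A - E - F - D - B: max(12, 12, 9, 7) = 12
A - F - C - D - B: max(5, 7, 7, 7) = 7
A - E - F - C - D - B: max(12, 12, 7, 7, 7) = 12
Smallest bottleneck: 7.

7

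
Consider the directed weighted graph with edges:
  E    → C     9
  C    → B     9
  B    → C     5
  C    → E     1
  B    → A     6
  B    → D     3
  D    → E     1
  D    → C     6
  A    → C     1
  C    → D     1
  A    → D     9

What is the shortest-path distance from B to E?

A few of the B→E routes:
B→C→D→E: 5 + 1 + 1 = 7
B→C→E: 5 + 1 = 6
B→D→E: 3 + 1 = 4
B→A→C→E: 6 + 1 + 1 = 8
The minimum is 4.

4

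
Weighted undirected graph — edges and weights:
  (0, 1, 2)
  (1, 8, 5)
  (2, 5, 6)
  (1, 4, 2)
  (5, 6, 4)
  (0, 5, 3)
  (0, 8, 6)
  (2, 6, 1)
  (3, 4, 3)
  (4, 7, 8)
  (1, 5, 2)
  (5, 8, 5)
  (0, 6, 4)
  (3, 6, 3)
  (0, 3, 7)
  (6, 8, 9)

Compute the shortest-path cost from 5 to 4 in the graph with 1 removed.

10

Checking several routes:
5 - 0 - 6 - 3 - 4: 3 + 4 + 3 + 3 = 13
5 - 0 - 3 - 4: 3 + 7 + 3 = 13
5 - 8 - 6 - 3 - 4: 5 + 9 + 3 + 3 = 20
5 - 2 - 6 - 3 - 4: 6 + 1 + 3 + 3 = 13
5 - 6 - 3 - 4: 4 + 3 + 3 = 10
5 - 6 - 0 - 3 - 4: 4 + 4 + 7 + 3 = 18
Best route has total 10.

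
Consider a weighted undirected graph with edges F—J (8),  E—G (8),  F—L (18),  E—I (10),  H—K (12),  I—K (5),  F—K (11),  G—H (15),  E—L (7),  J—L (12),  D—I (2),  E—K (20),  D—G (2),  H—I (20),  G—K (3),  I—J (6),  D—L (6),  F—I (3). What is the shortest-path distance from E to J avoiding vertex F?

Some routes from E to J avoiding F:
E→I→J: 10 + 6 = 16
E→G→D→I→J: 8 + 2 + 2 + 6 = 18
E→L→D→I→J: 7 + 6 + 2 + 6 = 21
E→L→J: 7 + 12 = 19
Best route has total 16.

16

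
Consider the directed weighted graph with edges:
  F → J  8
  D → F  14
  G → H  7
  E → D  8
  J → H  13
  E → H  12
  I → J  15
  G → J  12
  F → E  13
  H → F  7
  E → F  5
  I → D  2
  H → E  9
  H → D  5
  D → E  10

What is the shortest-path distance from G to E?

Comparing a few candidate routes:
G → H → F → E: 7 + 7 + 13 = 27
G → H → D → E: 7 + 5 + 10 = 22
G → H → E: 7 + 9 = 16
G → J → H → E: 12 + 13 + 9 = 34
G → J → H → D → E: 12 + 13 + 5 + 10 = 40
G → H → D → F → E: 7 + 5 + 14 + 13 = 39
Best route has total 16.

16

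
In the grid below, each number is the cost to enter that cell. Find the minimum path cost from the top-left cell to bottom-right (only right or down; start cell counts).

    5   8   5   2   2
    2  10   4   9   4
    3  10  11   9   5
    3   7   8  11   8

One optimal route is r0c0 r0c1 r0c2 r0c3 r0c4 r1c4 r2c4 r3c4.
Its cost is 5 + 8 + 5 + 2 + 2 + 4 + 5 + 8 = 39.

39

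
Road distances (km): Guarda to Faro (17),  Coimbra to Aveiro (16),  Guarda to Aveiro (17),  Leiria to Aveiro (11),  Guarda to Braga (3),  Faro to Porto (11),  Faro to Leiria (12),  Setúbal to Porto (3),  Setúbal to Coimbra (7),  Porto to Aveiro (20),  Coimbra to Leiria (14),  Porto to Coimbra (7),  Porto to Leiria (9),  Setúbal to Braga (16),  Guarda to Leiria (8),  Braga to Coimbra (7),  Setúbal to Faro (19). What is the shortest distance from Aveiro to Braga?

20

A few of the Aveiro→Braga routes:
Aveiro - Leiria - Guarda - Braga: 11 + 8 + 3 = 22
Aveiro - Leiria - Coimbra - Braga: 11 + 14 + 7 = 32
Aveiro - Guarda - Braga: 17 + 3 = 20
Aveiro - Coimbra - Braga: 16 + 7 = 23
The minimum is 20 km.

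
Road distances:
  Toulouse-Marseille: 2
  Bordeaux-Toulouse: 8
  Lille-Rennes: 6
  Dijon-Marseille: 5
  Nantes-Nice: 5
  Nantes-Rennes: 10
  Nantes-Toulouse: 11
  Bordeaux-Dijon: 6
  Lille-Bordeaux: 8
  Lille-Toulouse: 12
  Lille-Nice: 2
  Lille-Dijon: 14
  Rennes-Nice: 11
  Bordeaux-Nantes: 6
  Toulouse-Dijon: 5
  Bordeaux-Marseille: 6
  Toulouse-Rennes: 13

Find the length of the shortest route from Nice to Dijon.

16

Checking several routes:
Nice - Lille - Dijon: 2 + 14 = 16
Nice - Nantes - Bordeaux - Dijon: 5 + 6 + 6 = 17
Nice - Lille - Bordeaux - Dijon: 2 + 8 + 6 = 16
Shortest: 16.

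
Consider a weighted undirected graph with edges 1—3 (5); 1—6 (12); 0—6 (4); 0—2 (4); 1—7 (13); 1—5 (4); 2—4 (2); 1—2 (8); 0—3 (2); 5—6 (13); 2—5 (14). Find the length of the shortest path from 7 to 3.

Some routes from 7 to 3:
7 - 1 - 3: 13 + 5 = 18
7 - 1 - 6 - 0 - 3: 13 + 12 + 4 + 2 = 31
7 - 1 - 2 - 0 - 3: 13 + 8 + 4 + 2 = 27
Shortest: 18.

18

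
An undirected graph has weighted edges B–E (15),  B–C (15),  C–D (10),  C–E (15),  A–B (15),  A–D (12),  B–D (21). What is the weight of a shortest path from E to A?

30

A few of the E→A routes:
E-C-D-A: 15 + 10 + 12 = 37
E-B-A: 15 + 15 = 30
E-B-D-A: 15 + 21 + 12 = 48
E-B-C-D-A: 15 + 15 + 10 + 12 = 52
E-C-B-A: 15 + 15 + 15 = 45
Best route has total 30.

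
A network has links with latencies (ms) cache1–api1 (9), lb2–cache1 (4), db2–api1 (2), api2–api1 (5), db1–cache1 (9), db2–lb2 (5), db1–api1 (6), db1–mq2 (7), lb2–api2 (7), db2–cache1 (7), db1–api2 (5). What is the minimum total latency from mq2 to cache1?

16

A few of the mq2→cache1 routes:
mq2 - db1 - api1 - db2 - cache1: 7 + 6 + 2 + 7 = 22
mq2 - db1 - api1 - cache1: 7 + 6 + 9 = 22
mq2 - db1 - cache1: 7 + 9 = 16
mq2 - db1 - api2 - lb2 - cache1: 7 + 5 + 7 + 4 = 23
mq2 - db1 - api1 - db2 - lb2 - cache1: 7 + 6 + 2 + 5 + 4 = 24
The minimum is 16 ms.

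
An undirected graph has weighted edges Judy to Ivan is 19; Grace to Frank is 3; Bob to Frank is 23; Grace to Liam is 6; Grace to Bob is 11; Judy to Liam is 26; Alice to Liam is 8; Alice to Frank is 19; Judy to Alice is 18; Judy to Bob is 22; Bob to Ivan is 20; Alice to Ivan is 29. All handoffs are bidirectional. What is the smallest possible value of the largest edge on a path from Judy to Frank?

18

Checking several routes:
Judy-Alice-Frank: max(18, 19) = 19
Judy-Ivan-Bob-Grace-Liam-Alice-Frank: max(19, 20, 11, 6, 8, 19) = 20
Judy-Alice-Liam-Grace-Frank: max(18, 8, 6, 3) = 18
Smallest bottleneck: 18.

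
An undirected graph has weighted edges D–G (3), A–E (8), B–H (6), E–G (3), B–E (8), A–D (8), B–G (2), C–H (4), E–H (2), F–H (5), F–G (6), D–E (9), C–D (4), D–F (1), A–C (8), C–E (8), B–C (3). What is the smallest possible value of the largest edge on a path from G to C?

Some routes from G to C:
G -> E -> H -> F -> D -> C: max(3, 2, 5, 1, 4) = 5
G -> D -> F -> H -> C: max(3, 1, 5, 4) = 5
G -> D -> C: max(3, 4) = 4
G -> B -> C: max(2, 3) = 3
G -> E -> H -> C: max(3, 2, 4) = 4
The minimum achievable maximum is 3.

3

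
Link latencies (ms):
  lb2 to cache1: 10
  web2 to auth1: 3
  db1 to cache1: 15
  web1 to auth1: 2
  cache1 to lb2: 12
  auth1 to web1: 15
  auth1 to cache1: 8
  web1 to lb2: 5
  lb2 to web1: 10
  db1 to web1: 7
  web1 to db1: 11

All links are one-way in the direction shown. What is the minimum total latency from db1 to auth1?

Paths from db1 to auth1:
db1-web1-auth1: 7 + 2 = 9
db1-cache1-lb2-web1-auth1: 15 + 12 + 10 + 2 = 39
The minimum is 9 ms.

9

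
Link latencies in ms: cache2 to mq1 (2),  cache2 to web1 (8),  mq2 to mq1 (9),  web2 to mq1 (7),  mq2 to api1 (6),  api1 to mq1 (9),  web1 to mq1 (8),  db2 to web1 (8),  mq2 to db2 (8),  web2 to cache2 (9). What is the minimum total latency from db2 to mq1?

16

Some routes from db2 to mq1:
db2 → web1 → mq1: 8 + 8 = 16
db2 → web1 → cache2 → mq1: 8 + 8 + 2 = 18
db2 → mq2 → api1 → mq1: 8 + 6 + 9 = 23
db2 → mq2 → mq1: 8 + 9 = 17
Best route has total 16 ms.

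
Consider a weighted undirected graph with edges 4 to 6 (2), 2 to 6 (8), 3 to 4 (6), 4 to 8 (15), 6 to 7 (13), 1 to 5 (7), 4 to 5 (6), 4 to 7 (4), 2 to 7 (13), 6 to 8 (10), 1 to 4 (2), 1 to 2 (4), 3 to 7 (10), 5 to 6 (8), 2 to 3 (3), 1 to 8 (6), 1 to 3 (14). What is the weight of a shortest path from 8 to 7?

Checking several routes:
8 -> 6 -> 4 -> 7: 10 + 2 + 4 = 16
8 -> 1 -> 2 -> 7: 6 + 4 + 13 = 23
8 -> 4 -> 7: 15 + 4 = 19
8 -> 6 -> 7: 10 + 13 = 23
8 -> 1 -> 2 -> 3 -> 7: 6 + 4 + 3 + 10 = 23
8 -> 1 -> 4 -> 7: 6 + 2 + 4 = 12
Best route has total 12.

12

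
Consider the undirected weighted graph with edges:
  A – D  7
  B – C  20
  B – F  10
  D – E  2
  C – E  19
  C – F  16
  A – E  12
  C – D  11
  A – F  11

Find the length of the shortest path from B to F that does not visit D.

Paths from B to F avoiding D:
B→C→F: 20 + 16 = 36
B→C→E→A→F: 20 + 19 + 12 + 11 = 62
B→F: 10
Shortest: 10.

10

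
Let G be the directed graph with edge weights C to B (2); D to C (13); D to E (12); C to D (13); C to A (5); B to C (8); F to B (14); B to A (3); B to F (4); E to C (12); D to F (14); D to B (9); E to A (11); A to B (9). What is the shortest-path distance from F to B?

14

Candidate routes:
F - B: 14
Shortest: 14.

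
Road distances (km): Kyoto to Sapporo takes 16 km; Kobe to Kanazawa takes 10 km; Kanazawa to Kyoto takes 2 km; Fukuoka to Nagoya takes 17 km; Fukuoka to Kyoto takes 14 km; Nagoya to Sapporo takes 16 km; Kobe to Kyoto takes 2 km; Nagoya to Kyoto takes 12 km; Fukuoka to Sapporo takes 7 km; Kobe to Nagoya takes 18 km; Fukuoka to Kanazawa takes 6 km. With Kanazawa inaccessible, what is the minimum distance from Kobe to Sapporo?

18

Some routes from Kobe to Sapporo avoiding Kanazawa:
Kobe -> Kyoto -> Nagoya -> Sapporo: 2 + 12 + 16 = 30
Kobe -> Kyoto -> Sapporo: 2 + 16 = 18
Kobe -> Nagoya -> Sapporo: 18 + 16 = 34
Kobe -> Nagoya -> Fukuoka -> Sapporo: 18 + 17 + 7 = 42
Kobe -> Kyoto -> Fukuoka -> Sapporo: 2 + 14 + 7 = 23
Kobe -> Kyoto -> Nagoya -> Fukuoka -> Sapporo: 2 + 12 + 17 + 7 = 38
Best route has total 18 km.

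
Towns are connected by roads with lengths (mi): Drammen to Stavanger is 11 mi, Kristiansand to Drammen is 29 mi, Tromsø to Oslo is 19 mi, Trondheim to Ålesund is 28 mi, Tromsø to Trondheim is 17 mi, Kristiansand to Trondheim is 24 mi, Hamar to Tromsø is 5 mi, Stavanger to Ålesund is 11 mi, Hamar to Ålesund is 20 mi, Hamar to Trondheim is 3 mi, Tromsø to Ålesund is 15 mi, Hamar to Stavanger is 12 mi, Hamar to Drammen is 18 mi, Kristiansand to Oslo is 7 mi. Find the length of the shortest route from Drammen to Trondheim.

21

Comparing a few candidate routes:
Drammen -> Stavanger -> Hamar -> Trondheim: 11 + 12 + 3 = 26
Drammen -> Stavanger -> Ålesund -> Hamar -> Trondheim: 11 + 11 + 20 + 3 = 45
Drammen -> Hamar -> Trondheim: 18 + 3 = 21
Drammen -> Stavanger -> Ålesund -> Tromsø -> Hamar -> Trondheim: 11 + 11 + 15 + 5 + 3 = 45
Drammen -> Stavanger -> Hamar -> Tromsø -> Trondheim: 11 + 12 + 5 + 17 = 45
Drammen -> Hamar -> Tromsø -> Trondheim: 18 + 5 + 17 = 40
The minimum is 21 mi.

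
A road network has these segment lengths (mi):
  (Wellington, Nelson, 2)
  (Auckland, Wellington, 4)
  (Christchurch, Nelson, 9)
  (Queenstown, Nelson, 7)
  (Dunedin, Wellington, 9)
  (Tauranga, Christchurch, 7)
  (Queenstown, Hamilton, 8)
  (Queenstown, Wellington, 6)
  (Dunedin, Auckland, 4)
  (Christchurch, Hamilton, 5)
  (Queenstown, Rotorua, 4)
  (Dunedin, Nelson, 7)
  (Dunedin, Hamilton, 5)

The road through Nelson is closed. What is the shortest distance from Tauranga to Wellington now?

25

Candidate routes:
Tauranga-Christchurch-Hamilton-Queenstown-Wellington: 7 + 5 + 8 + 6 = 26
Tauranga-Christchurch-Hamilton-Dunedin-Wellington: 7 + 5 + 5 + 9 = 26
Tauranga-Christchurch-Hamilton-Dunedin-Auckland-Wellington: 7 + 5 + 5 + 4 + 4 = 25
The minimum is 25 mi.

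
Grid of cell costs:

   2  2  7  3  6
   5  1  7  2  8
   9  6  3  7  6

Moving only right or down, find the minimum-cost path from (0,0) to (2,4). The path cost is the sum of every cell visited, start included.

27

Best path: r0c0 -> r0c1 -> r1c1 -> r1c2 -> r1c3 -> r2c3 -> r2c4
Cost: 2 + 2 + 1 + 7 + 2 + 7 + 6 = 27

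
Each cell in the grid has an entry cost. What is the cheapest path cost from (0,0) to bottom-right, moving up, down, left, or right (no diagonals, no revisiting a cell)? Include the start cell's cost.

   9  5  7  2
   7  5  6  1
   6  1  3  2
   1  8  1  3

One optimal route is r0c0 r0c1 r1c1 r2c1 r2c2 r3c2 r3c3.
Its cost is 9 + 5 + 5 + 1 + 3 + 1 + 3 = 27.

27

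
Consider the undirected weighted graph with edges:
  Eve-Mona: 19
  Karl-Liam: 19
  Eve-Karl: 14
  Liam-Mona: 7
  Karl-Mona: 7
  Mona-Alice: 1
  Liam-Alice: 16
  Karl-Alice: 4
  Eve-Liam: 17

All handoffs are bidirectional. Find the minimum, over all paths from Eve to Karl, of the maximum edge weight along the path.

14

Comparing a few candidate routes:
Eve -> Liam -> Karl: max(17, 19) = 19
Eve -> Liam -> Mona -> Alice -> Karl: max(17, 7, 1, 4) = 17
Eve -> Liam -> Alice -> Mona -> Karl: max(17, 16, 1, 7) = 17
Eve -> Liam -> Mona -> Karl: max(17, 7, 7) = 17
Eve -> Liam -> Alice -> Karl: max(17, 16, 4) = 17
Eve -> Karl: max(14) = 14
The minimum achievable maximum is 14.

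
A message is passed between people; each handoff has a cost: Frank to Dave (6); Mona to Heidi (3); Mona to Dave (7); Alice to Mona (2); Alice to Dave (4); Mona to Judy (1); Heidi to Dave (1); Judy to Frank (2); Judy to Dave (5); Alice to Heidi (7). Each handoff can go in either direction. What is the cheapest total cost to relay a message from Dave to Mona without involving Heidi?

Routes from Dave to Mona avoiding Heidi:
Dave-Frank-Judy-Mona: 6 + 2 + 1 = 9
Dave-Judy-Mona: 5 + 1 = 6
Dave-Alice-Mona: 4 + 2 = 6
Dave-Mona: 7
Shortest: 6.

6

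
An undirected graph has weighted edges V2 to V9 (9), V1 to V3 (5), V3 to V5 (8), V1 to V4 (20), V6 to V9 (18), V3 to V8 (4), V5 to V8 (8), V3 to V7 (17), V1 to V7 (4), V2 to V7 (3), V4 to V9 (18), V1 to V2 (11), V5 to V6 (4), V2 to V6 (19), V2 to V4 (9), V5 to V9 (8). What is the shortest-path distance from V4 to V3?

21

Checking several routes:
V4-V9-V5-V3: 18 + 8 + 8 = 34
V4-V2-V7-V3: 9 + 3 + 17 = 29
V4-V2-V7-V1-V3: 9 + 3 + 4 + 5 = 21
V4-V2-V1-V3: 9 + 11 + 5 = 25
V4-V1-V3: 20 + 5 = 25
V4-V2-V9-V5-V3: 9 + 9 + 8 + 8 = 34
The minimum is 21.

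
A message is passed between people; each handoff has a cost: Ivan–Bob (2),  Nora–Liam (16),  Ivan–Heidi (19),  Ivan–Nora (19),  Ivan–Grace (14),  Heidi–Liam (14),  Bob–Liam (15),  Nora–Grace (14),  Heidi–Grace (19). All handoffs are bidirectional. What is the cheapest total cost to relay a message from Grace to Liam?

Checking several routes:
Grace→Ivan→Bob→Liam: 14 + 2 + 15 = 31
Grace→Ivan→Heidi→Liam: 14 + 19 + 14 = 47
Grace→Heidi→Liam: 19 + 14 = 33
Grace→Nora→Liam: 14 + 16 = 30
Shortest: 30.

30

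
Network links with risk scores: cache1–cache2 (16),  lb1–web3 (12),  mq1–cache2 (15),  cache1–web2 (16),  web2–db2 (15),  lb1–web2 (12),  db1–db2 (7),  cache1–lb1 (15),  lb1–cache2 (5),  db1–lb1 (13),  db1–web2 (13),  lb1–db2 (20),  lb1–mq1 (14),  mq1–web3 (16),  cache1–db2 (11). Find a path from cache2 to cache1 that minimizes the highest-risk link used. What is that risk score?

13

Comparing a few candidate routes:
cache2-lb1-web2-db1-db2-cache1: max(5, 12, 13, 7, 11) = 13
cache2-lb1-web2-db2-cache1: max(5, 12, 15, 11) = 15
cache2-lb1-db1-db2-cache1: max(5, 13, 7, 11) = 13
Best route has worst link 13.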